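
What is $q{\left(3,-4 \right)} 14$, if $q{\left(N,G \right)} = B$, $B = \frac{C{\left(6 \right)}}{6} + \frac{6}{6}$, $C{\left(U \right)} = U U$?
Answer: $98$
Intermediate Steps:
$C{\left(U \right)} = U^{2}$
$B = 7$ ($B = \frac{6^{2}}{6} + \frac{6}{6} = 36 \cdot \frac{1}{6} + 6 \cdot \frac{1}{6} = 6 + 1 = 7$)
$q{\left(N,G \right)} = 7$
$q{\left(3,-4 \right)} 14 = 7 \cdot 14 = 98$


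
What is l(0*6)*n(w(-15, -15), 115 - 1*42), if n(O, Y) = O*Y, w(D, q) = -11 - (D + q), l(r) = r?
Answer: 0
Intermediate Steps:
w(D, q) = -11 - D - q (w(D, q) = -11 + (-D - q) = -11 - D - q)
l(0*6)*n(w(-15, -15), 115 - 1*42) = (0*6)*((-11 - 1*(-15) - 1*(-15))*(115 - 1*42)) = 0*((-11 + 15 + 15)*(115 - 42)) = 0*(19*73) = 0*1387 = 0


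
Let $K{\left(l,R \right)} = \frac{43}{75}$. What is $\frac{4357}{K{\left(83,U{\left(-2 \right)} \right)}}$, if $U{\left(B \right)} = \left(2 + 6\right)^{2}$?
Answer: $\frac{326775}{43} \approx 7599.4$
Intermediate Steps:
$U{\left(B \right)} = 64$ ($U{\left(B \right)} = 8^{2} = 64$)
$K{\left(l,R \right)} = \frac{43}{75}$ ($K{\left(l,R \right)} = 43 \cdot \frac{1}{75} = \frac{43}{75}$)
$\frac{4357}{K{\left(83,U{\left(-2 \right)} \right)}} = \frac{4357}{\frac{43}{75}} = 4357 \cdot \frac{75}{43} = \frac{326775}{43}$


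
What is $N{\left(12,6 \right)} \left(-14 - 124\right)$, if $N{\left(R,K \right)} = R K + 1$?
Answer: $-10074$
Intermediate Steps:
$N{\left(R,K \right)} = 1 + K R$ ($N{\left(R,K \right)} = K R + 1 = 1 + K R$)
$N{\left(12,6 \right)} \left(-14 - 124\right) = \left(1 + 6 \cdot 12\right) \left(-14 - 124\right) = \left(1 + 72\right) \left(-138\right) = 73 \left(-138\right) = -10074$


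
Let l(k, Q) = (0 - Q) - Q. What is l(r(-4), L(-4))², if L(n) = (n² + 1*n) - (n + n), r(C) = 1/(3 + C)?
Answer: 1600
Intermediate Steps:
L(n) = n² - n (L(n) = (n² + n) - 2*n = (n + n²) - 2*n = n² - n)
l(k, Q) = -2*Q (l(k, Q) = -Q - Q = -2*Q)
l(r(-4), L(-4))² = (-(-8)*(-1 - 4))² = (-(-8)*(-5))² = (-2*20)² = (-40)² = 1600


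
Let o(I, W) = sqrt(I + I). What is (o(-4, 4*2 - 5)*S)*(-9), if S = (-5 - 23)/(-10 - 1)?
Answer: -504*I*sqrt(2)/11 ≈ -64.797*I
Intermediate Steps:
o(I, W) = sqrt(2)*sqrt(I) (o(I, W) = sqrt(2*I) = sqrt(2)*sqrt(I))
S = 28/11 (S = -28/(-11) = -28*(-1/11) = 28/11 ≈ 2.5455)
(o(-4, 4*2 - 5)*S)*(-9) = ((sqrt(2)*sqrt(-4))*(28/11))*(-9) = ((sqrt(2)*(2*I))*(28/11))*(-9) = ((2*I*sqrt(2))*(28/11))*(-9) = (56*I*sqrt(2)/11)*(-9) = -504*I*sqrt(2)/11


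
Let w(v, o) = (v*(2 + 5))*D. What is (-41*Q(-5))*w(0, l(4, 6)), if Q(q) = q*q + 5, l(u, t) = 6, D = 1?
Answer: 0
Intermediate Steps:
w(v, o) = 7*v (w(v, o) = (v*(2 + 5))*1 = (v*7)*1 = (7*v)*1 = 7*v)
Q(q) = 5 + q**2 (Q(q) = q**2 + 5 = 5 + q**2)
(-41*Q(-5))*w(0, l(4, 6)) = (-41*(5 + (-5)**2))*(7*0) = -41*(5 + 25)*0 = -41*30*0 = -1230*0 = 0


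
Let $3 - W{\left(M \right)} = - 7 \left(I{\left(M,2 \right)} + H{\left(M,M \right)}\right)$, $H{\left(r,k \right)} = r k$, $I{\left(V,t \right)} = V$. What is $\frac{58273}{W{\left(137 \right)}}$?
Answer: $\frac{58273}{132345} \approx 0.44031$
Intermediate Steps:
$H{\left(r,k \right)} = k r$
$W{\left(M \right)} = 3 + 7 M + 7 M^{2}$ ($W{\left(M \right)} = 3 - - 7 \left(M + M M\right) = 3 - - 7 \left(M + M^{2}\right) = 3 - \left(- 7 M - 7 M^{2}\right) = 3 + \left(7 M + 7 M^{2}\right) = 3 + 7 M + 7 M^{2}$)
$\frac{58273}{W{\left(137 \right)}} = \frac{58273}{3 + 7 \cdot 137 + 7 \cdot 137^{2}} = \frac{58273}{3 + 959 + 7 \cdot 18769} = \frac{58273}{3 + 959 + 131383} = \frac{58273}{132345}$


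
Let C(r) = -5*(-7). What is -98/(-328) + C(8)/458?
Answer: 14091/37556 ≈ 0.37520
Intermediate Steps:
C(r) = 35 (C(r) = -1*(-35) = 35)
-98/(-328) + C(8)/458 = -98/(-328) + 35/458 = -98*(-1/328) + 35*(1/458) = 49/164 + 35/458 = 14091/37556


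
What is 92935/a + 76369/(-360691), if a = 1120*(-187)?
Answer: -9903108289/15108624608 ≈ -0.65546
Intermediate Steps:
a = -209440
92935/a + 76369/(-360691) = 92935/(-209440) + 76369/(-360691) = 92935*(-1/209440) + 76369*(-1/360691) = -18587/41888 - 76369/360691 = -9903108289/15108624608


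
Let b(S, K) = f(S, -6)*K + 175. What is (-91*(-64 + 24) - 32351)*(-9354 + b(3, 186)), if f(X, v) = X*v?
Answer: 359662697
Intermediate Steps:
b(S, K) = 175 - 6*K*S (b(S, K) = (S*(-6))*K + 175 = (-6*S)*K + 175 = -6*K*S + 175 = 175 - 6*K*S)
(-91*(-64 + 24) - 32351)*(-9354 + b(3, 186)) = (-91*(-64 + 24) - 32351)*(-9354 + (175 - 6*186*3)) = (-91*(-40) - 32351)*(-9354 + (175 - 3348)) = (3640 - 32351)*(-9354 - 3173) = -28711*(-12527) = 359662697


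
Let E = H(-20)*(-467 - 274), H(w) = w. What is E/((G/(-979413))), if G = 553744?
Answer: -3628725165/138436 ≈ -26212.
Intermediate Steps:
E = 14820 (E = -20*(-467 - 274) = -20*(-741) = 14820)
E/((G/(-979413))) = 14820/((553744/(-979413))) = 14820/((553744*(-1/979413))) = 14820/(-553744/979413) = 14820*(-979413/553744) = -3628725165/138436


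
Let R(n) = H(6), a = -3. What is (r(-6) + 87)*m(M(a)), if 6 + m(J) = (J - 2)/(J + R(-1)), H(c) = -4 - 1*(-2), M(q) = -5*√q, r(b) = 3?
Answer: -450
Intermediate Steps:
H(c) = -2 (H(c) = -4 + 2 = -2)
R(n) = -2
m(J) = -5 (m(J) = -6 + (J - 2)/(J - 2) = -6 + (-2 + J)/(-2 + J) = -6 + 1 = -5)
(r(-6) + 87)*m(M(a)) = (3 + 87)*(-5) = 90*(-5) = -450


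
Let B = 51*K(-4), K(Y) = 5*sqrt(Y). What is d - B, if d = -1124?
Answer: -1124 - 510*I ≈ -1124.0 - 510.0*I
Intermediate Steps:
B = 510*I (B = 51*(5*sqrt(-4)) = 51*(5*(2*I)) = 51*(10*I) = 510*I ≈ 510.0*I)
d - B = -1124 - 510*I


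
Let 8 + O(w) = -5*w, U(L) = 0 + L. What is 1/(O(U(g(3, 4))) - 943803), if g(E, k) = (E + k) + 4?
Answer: -1/943866 ≈ -1.0595e-6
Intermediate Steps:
g(E, k) = 4 + E + k
U(L) = L
O(w) = -8 - 5*w
1/(O(U(g(3, 4))) - 943803) = 1/((-8 - 5*(4 + 3 + 4)) - 943803) = 1/((-8 - 5*11) - 943803) = 1/((-8 - 55) - 943803) = 1/(-63 - 943803) = 1/(-943866) = -1/943866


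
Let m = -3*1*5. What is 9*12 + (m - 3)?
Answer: 90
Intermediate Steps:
m = -15 (m = -3*5 = -15)
9*12 + (m - 3) = 9*12 + (-15 - 3) = 108 - 18 = 90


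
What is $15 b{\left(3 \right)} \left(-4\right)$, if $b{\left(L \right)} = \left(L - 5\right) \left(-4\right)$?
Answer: $-480$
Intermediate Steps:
$b{\left(L \right)} = 20 - 4 L$ ($b{\left(L \right)} = \left(-5 + L\right) \left(-4\right) = 20 - 4 L$)
$15 b{\left(3 \right)} \left(-4\right) = 15 \left(20 - 12\right) \left(-4\right) = 15 \cdot 8 \left(-4\right) = 120 \left(-4\right) = -480$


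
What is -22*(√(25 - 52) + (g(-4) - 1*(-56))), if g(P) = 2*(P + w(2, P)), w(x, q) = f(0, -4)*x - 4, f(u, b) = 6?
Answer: -1408 - 66*I*√3 ≈ -1408.0 - 114.32*I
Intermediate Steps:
w(x, q) = -4 + 6*x (w(x, q) = 6*x - 4 = -4 + 6*x)
g(P) = 16 + 2*P (g(P) = 2*(P + (-4 + 6*2)) = 2*(P + (-4 + 12)) = 2*(P + 8) = 2*(8 + P) = 16 + 2*P)
-22*(√(25 - 52) + (g(-4) - 1*(-56))) = -22*(√(25 - 52) + ((16 + 2*(-4)) - 1*(-56))) = -22*(√(-27) + ((16 - 8) + 56)) = -22*(3*I*√3 + (8 + 56)) = -22*(3*I*√3 + 64) = -22*(64 + 3*I*√3) = -1408 - 66*I*√3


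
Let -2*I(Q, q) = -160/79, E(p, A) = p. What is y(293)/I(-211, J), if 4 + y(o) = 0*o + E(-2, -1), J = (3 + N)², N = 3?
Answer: -237/40 ≈ -5.9250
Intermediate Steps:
J = 36 (J = (3 + 3)² = 6² = 36)
I(Q, q) = 80/79 (I(Q, q) = -(-80)/79 = -½*(-160/79) = 80/79)
y(o) = -6 (y(o) = -4 + (0*o - 2) = -4 + (0 - 2) = -4 - 2 = -6)
y(293)/I(-211, J) = -6/80/79 = -6*79/80 = -237/40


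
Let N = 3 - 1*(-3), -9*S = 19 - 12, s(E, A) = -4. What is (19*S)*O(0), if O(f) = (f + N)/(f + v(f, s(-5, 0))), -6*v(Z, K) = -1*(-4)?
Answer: 133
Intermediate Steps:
v(Z, K) = -⅔ (v(Z, K) = -(-1)*(-4)/6 = -⅙*4 = -⅔)
S = -7/9 (S = -(19 - 12)/9 = -⅑*7 = -7/9 ≈ -0.77778)
N = 6 (N = 3 + 3 = 6)
O(f) = (6 + f)/(-⅔ + f) (O(f) = (f + 6)/(f - ⅔) = (6 + f)/(-⅔ + f))
(19*S)*O(0) = (19*(-7/9))*(3*(6 + 0)/(-2 + 3*0)) = -133*6/(3*(-2 + 0)) = -133*6/(3*(-2)) = -133*(-1)*6/(3*2) = -133/9*(-9) = 133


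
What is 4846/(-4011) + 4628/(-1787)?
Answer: -27222710/7167657 ≈ -3.7980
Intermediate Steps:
4846/(-4011) + 4628/(-1787) = 4846*(-1/4011) + 4628*(-1/1787) = -4846/4011 - 4628/1787 = -27222710/7167657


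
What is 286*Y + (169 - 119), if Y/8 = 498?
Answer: 1139474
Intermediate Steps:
Y = 3984 (Y = 8*498 = 3984)
286*Y + (169 - 119) = 286*3984 + (169 - 119) = 1139424 + 50 = 1139474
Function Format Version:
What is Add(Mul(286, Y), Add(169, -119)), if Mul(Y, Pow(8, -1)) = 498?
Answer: 1139474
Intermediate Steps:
Y = 3984 (Y = Mul(8, 498) = 3984)
Add(Mul(286, Y), Add(169, -119)) = Add(Mul(286, 3984), Add(169, -119)) = Add(1139424, 50) = 1139474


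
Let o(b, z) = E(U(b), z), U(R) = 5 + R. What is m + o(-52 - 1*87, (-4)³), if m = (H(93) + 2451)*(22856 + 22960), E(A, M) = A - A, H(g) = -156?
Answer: 105147720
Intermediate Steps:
E(A, M) = 0
o(b, z) = 0
m = 105147720 (m = (-156 + 2451)*(22856 + 22960) = 2295*45816 = 105147720)
m + o(-52 - 1*87, (-4)³) = 105147720 + 0 = 105147720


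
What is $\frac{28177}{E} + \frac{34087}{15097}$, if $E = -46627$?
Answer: $\frac{1163986380}{703927819} \approx 1.6536$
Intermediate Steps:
$\frac{28177}{E} + \frac{34087}{15097} = \frac{28177}{-46627} + \frac{34087}{15097} = 28177 \left(- \frac{1}{46627}\right) + 34087 \cdot \frac{1}{15097} = - \frac{28177}{46627} + \frac{34087}{15097} = \frac{1163986380}{703927819}$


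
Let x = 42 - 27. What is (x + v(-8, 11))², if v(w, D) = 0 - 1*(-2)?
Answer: 289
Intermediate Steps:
v(w, D) = 2 (v(w, D) = 0 + 2 = 2)
x = 15
(x + v(-8, 11))² = (15 + 2)² = 17² = 289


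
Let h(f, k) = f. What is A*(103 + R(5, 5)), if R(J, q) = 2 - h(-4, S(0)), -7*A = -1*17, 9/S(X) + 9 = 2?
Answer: 1853/7 ≈ 264.71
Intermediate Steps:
S(X) = -9/7 (S(X) = 9/(-9 + 2) = 9/(-7) = 9*(-⅐) = -9/7)
A = 17/7 (A = -(-1)*17/7 = -⅐*(-17) = 17/7 ≈ 2.4286)
R(J, q) = 6 (R(J, q) = 2 - 1*(-4) = 2 + 4 = 6)
A*(103 + R(5, 5)) = 17*(103 + 6)/7 = (17/7)*109 = 1853/7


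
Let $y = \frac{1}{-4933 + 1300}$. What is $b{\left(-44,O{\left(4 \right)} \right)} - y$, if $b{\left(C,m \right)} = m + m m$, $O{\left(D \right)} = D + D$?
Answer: $\frac{261577}{3633} \approx 72.0$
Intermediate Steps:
$O{\left(D \right)} = 2 D$
$y = - \frac{1}{3633}$ ($y = \frac{1}{-3633} = - \frac{1}{3633} \approx -0.00027525$)
$b{\left(C,m \right)} = m + m^{2}$
$b{\left(-44,O{\left(4 \right)} \right)} - y = 2 \cdot 4 \left(1 + 2 \cdot 4\right) - - \frac{1}{3633} = 8 \left(1 + 8\right) + \frac{1}{3633} = 8 \cdot 9 + \frac{1}{3633} = 72 + \frac{1}{3633} = \frac{261577}{3633}$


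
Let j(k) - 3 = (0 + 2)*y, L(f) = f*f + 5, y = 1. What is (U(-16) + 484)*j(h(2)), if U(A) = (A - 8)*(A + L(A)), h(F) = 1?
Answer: -26980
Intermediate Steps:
L(f) = 5 + f² (L(f) = f² + 5 = 5 + f²)
j(k) = 5 (j(k) = 3 + (0 + 2)*1 = 3 + 2*1 = 3 + 2 = 5)
U(A) = (-8 + A)*(5 + A + A²) (U(A) = (A - 8)*(A + (5 + A²)) = (-8 + A)*(5 + A + A²))
(U(-16) + 484)*j(h(2)) = ((-40 + (-16)³ - 7*(-16)² - 3*(-16)) + 484)*5 = ((-40 - 4096 - 7*256 + 48) + 484)*5 = ((-40 - 4096 - 1792 + 48) + 484)*5 = (-5880 + 484)*5 = -5396*5 = -26980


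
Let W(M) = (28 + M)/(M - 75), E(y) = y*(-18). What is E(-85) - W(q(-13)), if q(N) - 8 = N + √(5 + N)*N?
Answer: 1482631/969 - 1339*I*√2/3876 ≈ 1530.1 - 0.48855*I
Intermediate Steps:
E(y) = -18*y
q(N) = 8 + N + N*√(5 + N) (q(N) = 8 + (N + √(5 + N)*N) = 8 + (N + N*√(5 + N)) = 8 + N + N*√(5 + N))
W(M) = (28 + M)/(-75 + M)
E(-85) - W(q(-13)) = -18*(-85) - (28 + (8 - 13 - 13*√(5 - 13)))/(-75 + (8 - 13 - 13*√(5 - 13))) = 1530 - (28 + (8 - 13 - 26*I*√2))/(-75 + (8 - 13 - 26*I*√2)) = 1530 - (28 + (-5 - 26*I*√2))/(-75 + (-5 - 26*I*√2)) = 1530 - (23 - 26*I*√2)/(-80 - 26*I*√2)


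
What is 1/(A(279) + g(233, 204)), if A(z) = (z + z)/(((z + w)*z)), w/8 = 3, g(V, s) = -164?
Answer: -303/49690 ≈ -0.0060978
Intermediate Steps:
w = 24 (w = 8*3 = 24)
A(z) = 2/(24 + z) (A(z) = (z + z)/(((z + 24)*z)) = (2*z)/(((24 + z)*z)) = (2*z)/((z*(24 + z))) = (2*z)*(1/(z*(24 + z))) = 2/(24 + z))
1/(A(279) + g(233, 204)) = 1/(2/(24 + 279) - 164) = 1/(2/303 - 164) = 1/(-49690/303) = -303/49690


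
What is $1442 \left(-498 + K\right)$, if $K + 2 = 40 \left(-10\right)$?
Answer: $-1297800$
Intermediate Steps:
$K = -402$ ($K = -2 + 40 \left(-10\right) = -2 - 400 = -402$)
$1442 \left(-498 + K\right) = 1442 \left(-498 - 402\right) = 1442 \left(-900\right) = -1297800$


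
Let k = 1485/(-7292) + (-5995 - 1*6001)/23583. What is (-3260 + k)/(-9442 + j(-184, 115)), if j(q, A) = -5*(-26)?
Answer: 560735684947/1601358901632 ≈ 0.35016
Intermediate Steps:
j(q, A) = 130
k = -122495587/171967236 (k = 1485*(-1/7292) + (-5995 - 6001)*(1/23583) = -1485/7292 - 11996*1/23583 = -1485/7292 - 11996/23583 = -122495587/171967236 ≈ -0.71232)
(-3260 + k)/(-9442 + j(-184, 115)) = (-3260 - 122495587/171967236)/(-9442 + 130) = -560735684947/171967236/(-9312) = -560735684947/171967236*(-1/9312) = 560735684947/1601358901632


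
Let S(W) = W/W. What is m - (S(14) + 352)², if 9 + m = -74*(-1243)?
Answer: -32636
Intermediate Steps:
m = 91973 (m = -9 - 74*(-1243) = -9 + 91982 = 91973)
S(W) = 1
m - (S(14) + 352)² = 91973 - (1 + 352)² = 91973 - 1*353² = 91973 - 1*124609 = 91973 - 124609 = -32636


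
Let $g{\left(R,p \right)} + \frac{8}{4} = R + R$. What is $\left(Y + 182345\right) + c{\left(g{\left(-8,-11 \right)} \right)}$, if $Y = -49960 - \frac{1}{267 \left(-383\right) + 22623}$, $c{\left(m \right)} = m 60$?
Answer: $\frac{10456867591}{79638} \approx 1.3131 \cdot 10^{5}$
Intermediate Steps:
$g{\left(R,p \right)} = -2 + 2 R$ ($g{\left(R,p \right)} = -2 + \left(R + R\right) = -2 + 2 R$)
$c{\left(m \right)} = 60 m$
$Y = - \frac{3978714479}{79638}$ ($Y = -49960 - \frac{1}{-102261 + 22623} = -49960 - \frac{1}{-79638} = -49960 - - \frac{1}{79638} = -49960 + \frac{1}{79638} = - \frac{3978714479}{79638} \approx -49960.0$)
$\left(Y + 182345\right) + c{\left(g{\left(-8,-11 \right)} \right)} = \left(- \frac{3978714479}{79638} + 182345\right) + 60 \left(-2 + 2 \left(-8\right)\right) = \frac{10542876631}{79638} + 60 \left(-2 - 16\right) = \frac{10542876631}{79638} + 60 \left(-18\right) = \frac{10542876631}{79638} - 1080 = \frac{10456867591}{79638}$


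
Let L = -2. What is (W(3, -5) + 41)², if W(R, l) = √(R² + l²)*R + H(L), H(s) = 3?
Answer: 2242 + 264*√34 ≈ 3781.4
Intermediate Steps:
W(R, l) = 3 + R*√(R² + l²) (W(R, l) = √(R² + l²)*R + 3 = R*√(R² + l²) + 3 = 3 + R*√(R² + l²))
(W(3, -5) + 41)² = ((3 + 3*√(3² + (-5)²)) + 41)² = ((3 + 3*√(9 + 25)) + 41)² = ((3 + 3*√34) + 41)² = (44 + 3*√34)²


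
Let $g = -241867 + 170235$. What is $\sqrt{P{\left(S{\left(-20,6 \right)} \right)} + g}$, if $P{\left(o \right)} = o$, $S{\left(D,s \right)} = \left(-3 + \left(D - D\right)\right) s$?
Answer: $5 i \sqrt{2866} \approx 267.68 i$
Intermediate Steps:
$S{\left(D,s \right)} = - 3 s$ ($S{\left(D,s \right)} = \left(-3 + 0\right) s = - 3 s$)
$g = -71632$
$\sqrt{P{\left(S{\left(-20,6 \right)} \right)} + g} = \sqrt{\left(-3\right) 6 - 71632} = \sqrt{-18 - 71632} = \sqrt{-71650} = 5 i \sqrt{2866}$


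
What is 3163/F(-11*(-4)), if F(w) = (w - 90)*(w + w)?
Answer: -3163/4048 ≈ -0.78137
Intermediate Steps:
F(w) = 2*w*(-90 + w) (F(w) = (-90 + w)*(2*w) = 2*w*(-90 + w))
3163/F(-11*(-4)) = 3163/((2*(-11*(-4))*(-90 - 11*(-4)))) = 3163/((2*44*(-90 + 44))) = 3163/((2*44*(-46))) = 3163/(-4048) = 3163*(-1/4048) = -3163/4048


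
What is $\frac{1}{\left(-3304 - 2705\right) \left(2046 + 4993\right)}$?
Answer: $- \frac{1}{42297351} \approx -2.3642 \cdot 10^{-8}$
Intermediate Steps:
$\frac{1}{\left(-3304 - 2705\right) \left(2046 + 4993\right)} = \frac{1}{\left(-3304 - 2705\right) 7039} = \frac{1}{\left(-6009\right) 7039} = \frac{1}{-42297351} = - \frac{1}{42297351}$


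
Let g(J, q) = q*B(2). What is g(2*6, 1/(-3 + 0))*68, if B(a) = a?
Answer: -136/3 ≈ -45.333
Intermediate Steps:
g(J, q) = 2*q (g(J, q) = q*2 = 2*q)
g(2*6, 1/(-3 + 0))*68 = (2/(-3 + 0))*68 = (2/(-3))*68 = (2*(-1/3))*68 = -2/3*68 = -136/3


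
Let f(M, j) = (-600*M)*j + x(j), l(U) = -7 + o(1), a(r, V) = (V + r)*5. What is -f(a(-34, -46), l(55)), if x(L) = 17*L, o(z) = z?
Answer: 1440102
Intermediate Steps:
a(r, V) = 5*V + 5*r
l(U) = -6 (l(U) = -7 + 1 = -6)
f(M, j) = 17*j - 600*M*j (f(M, j) = (-600*M)*j + 17*j = -600*M*j + 17*j = 17*j - 600*M*j)
-f(a(-34, -46), l(55)) = -(-6)*(17 - 600*(5*(-46) + 5*(-34))) = -(-6)*(17 - 600*(-230 - 170)) = -(-6)*(17 - 600*(-400)) = -(-6)*(17 + 240000) = -(-6)*240017 = -1*(-1440102) = 1440102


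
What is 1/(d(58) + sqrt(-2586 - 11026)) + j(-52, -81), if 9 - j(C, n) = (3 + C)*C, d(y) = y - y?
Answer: -2539 - I*sqrt(3403)/6806 ≈ -2539.0 - 0.0085711*I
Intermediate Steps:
d(y) = 0
j(C, n) = 9 - C*(3 + C) (j(C, n) = 9 - (3 + C)*C = 9 - C*(3 + C))
1/(d(58) + sqrt(-2586 - 11026)) + j(-52, -81) = 1/(0 + sqrt(-2586 - 11026)) + (9 - 1*(-52)**2 - 3*(-52)) = 1/(0 + sqrt(-13612)) + (9 - 1*2704 + 156) = 1/(0 + 2*I*sqrt(3403)) + (9 - 2704 + 156) = 1/(2*I*sqrt(3403)) - 2539 = -I*sqrt(3403)/6806 - 2539 = -2539 - I*sqrt(3403)/6806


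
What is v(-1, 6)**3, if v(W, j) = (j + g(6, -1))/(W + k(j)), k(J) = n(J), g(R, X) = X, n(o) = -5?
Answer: -125/216 ≈ -0.57870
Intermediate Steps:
k(J) = -5
v(W, j) = (-1 + j)/(-5 + W) (v(W, j) = (j - 1)/(W - 5) = (-1 + j)/(-5 + W))
v(-1, 6)**3 = ((-1 + 6)/(-5 - 1))**3 = (5/(-6))**3 = (-1/6*5)**3 = (-5/6)**3 = -125/216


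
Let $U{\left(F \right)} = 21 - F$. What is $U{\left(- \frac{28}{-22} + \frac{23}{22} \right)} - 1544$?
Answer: $- \frac{33557}{22} \approx -1525.3$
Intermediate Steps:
$U{\left(- \frac{28}{-22} + \frac{23}{22} \right)} - 1544 = \left(21 - \left(- \frac{28}{-22} + \frac{23}{22}\right)\right) - 1544 = \left(21 - \left(\left(-28\right) \left(- \frac{1}{22}\right) + 23 \cdot \frac{1}{22}\right)\right) - 1544 = \left(21 - \left(\frac{14}{11} + \frac{23}{22}\right)\right) - 1544 = \left(21 - \frac{51}{22}\right) - 1544 = \frac{411}{22} - 1544 = - \frac{33557}{22}$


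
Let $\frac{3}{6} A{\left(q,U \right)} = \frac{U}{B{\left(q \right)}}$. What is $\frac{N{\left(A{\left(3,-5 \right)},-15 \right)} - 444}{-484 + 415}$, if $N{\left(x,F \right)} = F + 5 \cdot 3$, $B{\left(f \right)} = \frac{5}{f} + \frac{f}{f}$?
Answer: $\frac{148}{23} \approx 6.4348$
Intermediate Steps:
$B{\left(f \right)} = 1 + \frac{5}{f}$ ($B{\left(f \right)} = \frac{5}{f} + 1 = 1 + \frac{5}{f}$)
$A{\left(q,U \right)} = \frac{2 U q}{5 + q}$ ($A{\left(q,U \right)} = 2 \frac{U}{\frac{1}{q} \left(5 + q\right)} = 2 U \frac{q}{5 + q} = 2 \frac{U q}{5 + q} = \frac{2 U q}{5 + q}$)
$N{\left(x,F \right)} = 15 + F$ ($N{\left(x,F \right)} = F + 15 = 15 + F$)
$\frac{N{\left(A{\left(3,-5 \right)},-15 \right)} - 444}{-484 + 415} = \frac{\left(15 - 15\right) - 444}{-484 + 415} = \frac{0 - 444}{-69} = \left(-444\right) \left(- \frac{1}{69}\right) = \frac{148}{23}$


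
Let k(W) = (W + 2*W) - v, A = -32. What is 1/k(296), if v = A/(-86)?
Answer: 43/38168 ≈ 0.0011266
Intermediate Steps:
v = 16/43 (v = -32/(-86) = -32*(-1/86) = 16/43 ≈ 0.37209)
k(W) = -16/43 + 3*W (k(W) = (W + 2*W) - 1*16/43 = 3*W - 16/43 = -16/43 + 3*W)
1/k(296) = 1/(-16/43 + 3*296) = 1/(-16/43 + 888) = 1/(38168/43) = 43/38168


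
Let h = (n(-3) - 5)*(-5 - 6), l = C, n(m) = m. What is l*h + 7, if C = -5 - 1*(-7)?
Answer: 183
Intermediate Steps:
C = 2 (C = -5 + 7 = 2)
l = 2
h = 88 (h = (-3 - 5)*(-5 - 6) = -8*(-11) = 88)
l*h + 7 = 2*88 + 7 = 176 + 7 = 183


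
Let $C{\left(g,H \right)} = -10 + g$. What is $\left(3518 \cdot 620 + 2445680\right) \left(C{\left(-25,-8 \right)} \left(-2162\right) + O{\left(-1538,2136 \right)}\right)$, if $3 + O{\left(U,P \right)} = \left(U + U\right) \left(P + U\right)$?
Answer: $-8160732482040$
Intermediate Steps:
$O{\left(U,P \right)} = -3 + 2 U \left(P + U\right)$ ($O{\left(U,P \right)} = -3 + \left(U + U\right) \left(P + U\right) = -3 + 2 U \left(P + U\right)$)
$\left(3518 \cdot 620 + 2445680\right) \left(C{\left(-25,-8 \right)} \left(-2162\right) + O{\left(-1538,2136 \right)}\right) = \left(3518 \cdot 620 + 2445680\right) \left(\left(-10 - 25\right) \left(-2162\right) + \left(-3 + 2 \left(-1538\right)^{2} + 2 \cdot 2136 \left(-1538\right)\right)\right) = \left(2181160 + 2445680\right) \left(\left(-35\right) \left(-2162\right) - 1839451\right) = 4626840 \left(75670 - 1839451\right) = 4626840 \left(-1763781\right) = -8160732482040$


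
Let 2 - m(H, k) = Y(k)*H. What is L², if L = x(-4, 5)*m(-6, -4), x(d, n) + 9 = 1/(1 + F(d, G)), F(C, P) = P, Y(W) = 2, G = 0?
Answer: 12544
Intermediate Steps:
x(d, n) = -8 (x(d, n) = -9 + 1/(1 + 0) = -9 + 1/1 = -9 + 1 = -8)
m(H, k) = 2 - 2*H
L = -112 (L = -8*(2 - 2*(-6)) = -8*(2 + 12) = -8*14 = -112)
L² = (-112)² = 12544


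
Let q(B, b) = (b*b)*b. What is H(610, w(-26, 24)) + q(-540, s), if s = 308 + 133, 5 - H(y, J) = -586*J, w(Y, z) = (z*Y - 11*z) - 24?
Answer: 85231694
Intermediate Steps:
w(Y, z) = -24 - 11*z + Y*z (w(Y, z) = (Y*z - 11*z) - 24 = (-11*z + Y*z) - 24 = -24 - 11*z + Y*z)
H(y, J) = 5 + 586*J (H(y, J) = 5 - (-586)*J = 5 + 586*J)
s = 441
q(B, b) = b³ (q(B, b) = b²*b = b³)
H(610, w(-26, 24)) + q(-540, s) = (5 + 586*(-24 - 11*24 - 26*24)) + 441³ = (5 + 586*(-24 - 264 - 624)) + 85766121 = (5 + 586*(-912)) + 85766121 = (5 - 534432) + 85766121 = -534427 + 85766121 = 85231694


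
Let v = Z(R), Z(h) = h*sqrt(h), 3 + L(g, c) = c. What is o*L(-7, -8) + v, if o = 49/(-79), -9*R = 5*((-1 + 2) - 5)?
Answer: 539/79 + 40*sqrt(5)/27 ≈ 10.135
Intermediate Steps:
L(g, c) = -3 + c
R = 20/9 (R = -5*((-1 + 2) - 5)/9 = -5*(1 - 5)/9 = -5*(-4)/9 = -1/9*(-20) = 20/9 ≈ 2.2222)
Z(h) = h**(3/2)
v = 40*sqrt(5)/27 (v = (20/9)**(3/2) = 40*sqrt(5)/27 ≈ 3.3127)
o = -49/79 (o = 49*(-1/79) = -49/79 ≈ -0.62025)
o*L(-7, -8) + v = -49*(-3 - 8)/79 + 40*sqrt(5)/27 = -49/79*(-11) + 40*sqrt(5)/27 = 539/79 + 40*sqrt(5)/27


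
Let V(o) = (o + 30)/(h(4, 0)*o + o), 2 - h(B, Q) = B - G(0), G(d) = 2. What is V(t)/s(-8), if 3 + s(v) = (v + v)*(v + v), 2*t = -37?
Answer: -1/407 ≈ -0.0024570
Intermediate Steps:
h(B, Q) = 4 - B (h(B, Q) = 2 - (B - 1*2) = 2 - (B - 2) = 2 - (-2 + B) = 2 + (2 - B) = 4 - B)
t = -37/2 (t = (½)*(-37) = -37/2 ≈ -18.500)
s(v) = -3 + 4*v² (s(v) = -3 + (v + v)*(v + v) = -3 + (2*v)*(2*v) = -3 + 4*v²)
V(o) = (30 + o)/o (V(o) = (o + 30)/((4 - 1*4)*o + o) = (30 + o)/((4 - 4)*o + o) = (30 + o)/(0*o + o) = (30 + o)/(0 + o) = (30 + o)/o)
V(t)/s(-8) = ((30 - 37/2)/(-37/2))/(-3 + 4*(-8)²) = (-2/37*23/2)/(-3 + 4*64) = -23/(37*(-3 + 256)) = -23/37/253 = -23/37*1/253 = -1/407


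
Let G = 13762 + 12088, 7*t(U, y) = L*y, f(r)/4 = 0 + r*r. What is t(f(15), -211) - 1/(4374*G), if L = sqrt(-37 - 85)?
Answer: -1/113067900 - 211*I*sqrt(122)/7 ≈ -8.8442e-9 - 332.94*I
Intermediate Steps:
L = I*sqrt(122) (L = sqrt(-122) = I*sqrt(122) ≈ 11.045*I)
f(r) = 4*r**2 (f(r) = 4*(0 + r*r) = 4*(0 + r**2) = 4*r**2)
t(U, y) = I*y*sqrt(122)/7 (t(U, y) = ((I*sqrt(122))*y)/7 = (I*y*sqrt(122))/7 = I*y*sqrt(122)/7)
G = 25850
t(f(15), -211) - 1/(4374*G) = (1/7)*I*(-211)*sqrt(122) - 1/(4374*25850) = -211*I*sqrt(122)/7 - 1/(4374*25850) = -211*I*sqrt(122)/7 - 1*1/113067900 = -211*I*sqrt(122)/7 - 1/113067900 = -1/113067900 - 211*I*sqrt(122)/7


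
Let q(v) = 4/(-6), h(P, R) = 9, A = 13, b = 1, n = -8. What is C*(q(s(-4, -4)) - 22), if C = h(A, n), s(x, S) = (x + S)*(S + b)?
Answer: -204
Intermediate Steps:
s(x, S) = (1 + S)*(S + x) (s(x, S) = (x + S)*(S + 1) = (S + x)*(1 + S) = (1 + S)*(S + x))
C = 9
q(v) = -2/3 (q(v) = 4*(-1/6) = -2/3)
C*(q(s(-4, -4)) - 22) = 9*(-2/3 - 22) = 9*(-68/3) = -204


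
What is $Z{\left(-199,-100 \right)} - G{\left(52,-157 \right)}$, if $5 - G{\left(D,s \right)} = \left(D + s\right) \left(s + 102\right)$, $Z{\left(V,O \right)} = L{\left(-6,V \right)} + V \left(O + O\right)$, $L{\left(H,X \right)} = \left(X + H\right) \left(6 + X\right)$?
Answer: $85135$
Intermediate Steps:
$L{\left(H,X \right)} = \left(6 + X\right) \left(H + X\right)$ ($L{\left(H,X \right)} = \left(H + X\right) \left(6 + X\right) = \left(6 + X\right) \left(H + X\right)$)
$Z{\left(V,O \right)} = -36 + V^{2} + 2 O V$ ($Z{\left(V,O \right)} = \left(V^{2} + 6 \left(-6\right) + 6 V - 6 V\right) + V \left(O + O\right) = \left(V^{2} - 36 + 6 V - 6 V\right) + V 2 O = \left(-36 + V^{2}\right) + 2 O V = -36 + V^{2} + 2 O V$)
$G{\left(D,s \right)} = 5 - \left(102 + s\right) \left(D + s\right)$ ($G{\left(D,s \right)} = 5 - \left(D + s\right) \left(s + 102\right) = 5 - \left(D + s\right) \left(102 + s\right) = 5 - \left(102 + s\right) \left(D + s\right)$)
$Z{\left(-199,-100 \right)} - G{\left(52,-157 \right)} = \left(-36 + \left(-199\right)^{2} + 2 \left(-100\right) \left(-199\right)\right) - \left(5 - \left(-157\right)^{2} - 5304 - -16014 - 52 \left(-157\right)\right) = \left(-36 + 39601 + 39800\right) - \left(5 - 24649 - 5304 + 16014 + 8164\right) = 79365 - \left(5 - 24649 - 5304 + 16014 + 8164\right) = 79365 - -5770 = 79365 + 5770 = 85135$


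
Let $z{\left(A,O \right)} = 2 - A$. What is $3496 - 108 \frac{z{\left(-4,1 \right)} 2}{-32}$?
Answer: $\frac{7073}{2} \approx 3536.5$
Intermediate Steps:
$3496 - 108 \frac{z{\left(-4,1 \right)} 2}{-32} = 3496 - 108 \frac{\left(2 - -4\right) 2}{-32} = 3496 - 108 \left(2 + 4\right) 2 \left(- \frac{1}{32}\right) = 3496 - 108 \cdot 6 \cdot 2 \left(- \frac{1}{32}\right) = 3496 - 108 \cdot 12 \left(- \frac{1}{32}\right) = 3496 - - \frac{81}{2} = 3496 + \frac{81}{2} = \frac{7073}{2}$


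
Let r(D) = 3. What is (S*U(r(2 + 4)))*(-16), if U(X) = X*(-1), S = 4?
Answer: 192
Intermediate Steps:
U(X) = -X
(S*U(r(2 + 4)))*(-16) = (4*(-1*3))*(-16) = (4*(-3))*(-16) = -12*(-16) = 192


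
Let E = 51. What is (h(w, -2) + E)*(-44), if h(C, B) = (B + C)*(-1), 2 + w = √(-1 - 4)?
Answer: -2420 + 44*I*√5 ≈ -2420.0 + 98.387*I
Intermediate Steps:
w = -2 + I*√5 (w = -2 + √(-1 - 4) = -2 + √(-5) = -2 + I*√5 ≈ -2.0 + 2.2361*I)
h(C, B) = -B - C
(h(w, -2) + E)*(-44) = ((-1*(-2) - (-2 + I*√5)) + 51)*(-44) = ((2 + (2 - I*√5)) + 51)*(-44) = ((4 - I*√5) + 51)*(-44) = (55 - I*√5)*(-44) = -2420 + 44*I*√5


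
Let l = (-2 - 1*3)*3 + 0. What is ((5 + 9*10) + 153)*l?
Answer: -3720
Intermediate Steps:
l = -15 (l = (-2 - 3)*3 + 0 = -5*3 + 0 = -15 + 0 = -15)
((5 + 9*10) + 153)*l = ((5 + 9*10) + 153)*(-15) = ((5 + 90) + 153)*(-15) = (95 + 153)*(-15) = 248*(-15) = -3720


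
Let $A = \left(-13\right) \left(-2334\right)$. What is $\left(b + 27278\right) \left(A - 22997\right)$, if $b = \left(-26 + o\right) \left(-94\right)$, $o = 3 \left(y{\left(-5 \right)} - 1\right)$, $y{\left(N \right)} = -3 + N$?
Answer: $236949700$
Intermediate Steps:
$o = -27$ ($o = 3 \left(\left(-3 - 5\right) - 1\right) = 3 \left(-8 - 1\right) = 3 \left(-9\right) = -27$)
$b = 4982$ ($b = \left(-26 - 27\right) \left(-94\right) = \left(-53\right) \left(-94\right) = 4982$)
$A = 30342$
$\left(b + 27278\right) \left(A - 22997\right) = \left(4982 + 27278\right) \left(30342 - 22997\right) = 32260 \cdot 7345 = 236949700$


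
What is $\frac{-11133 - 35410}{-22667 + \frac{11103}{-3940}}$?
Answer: $\frac{26197060}{12759869} \approx 2.0531$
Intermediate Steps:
$\frac{-11133 - 35410}{-22667 + \frac{11103}{-3940}} = - \frac{46543}{-22667 + 11103 \left(- \frac{1}{3940}\right)} = - \frac{46543}{-22667 - \frac{11103}{3940}} = - \frac{46543}{- \frac{89319083}{3940}} = \left(-46543\right) \left(- \frac{3940}{89319083}\right) = \frac{26197060}{12759869}$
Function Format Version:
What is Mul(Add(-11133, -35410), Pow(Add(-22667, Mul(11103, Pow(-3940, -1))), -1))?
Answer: Rational(26197060, 12759869) ≈ 2.0531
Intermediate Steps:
Mul(Add(-11133, -35410), Pow(Add(-22667, Mul(11103, Pow(-3940, -1))), -1)) = Mul(-46543, Pow(Add(-22667, Mul(11103, Rational(-1, 3940))), -1)) = Mul(-46543, Pow(Add(-22667, Rational(-11103, 3940)), -1)) = Mul(-46543, Pow(Rational(-89319083, 3940), -1)) = Mul(-46543, Rational(-3940, 89319083)) = Rational(26197060, 12759869)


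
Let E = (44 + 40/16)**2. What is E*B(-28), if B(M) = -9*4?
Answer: -77841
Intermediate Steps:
E = 8649/4 (E = (44 + 40*(1/16))**2 = (44 + 5/2)**2 = (93/2)**2 = 8649/4 ≈ 2162.3)
B(M) = -36
E*B(-28) = (8649/4)*(-36) = -77841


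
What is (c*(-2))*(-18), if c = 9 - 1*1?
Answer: 288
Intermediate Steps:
c = 8 (c = 9 - 1 = 8)
(c*(-2))*(-18) = (8*(-2))*(-18) = -16*(-18) = 288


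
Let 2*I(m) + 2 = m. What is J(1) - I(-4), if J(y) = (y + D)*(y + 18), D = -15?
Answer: -263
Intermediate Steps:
J(y) = (-15 + y)*(18 + y) (J(y) = (y - 15)*(y + 18) = (-15 + y)*(18 + y))
I(m) = -1 + m/2
J(1) - I(-4) = (-270 + 1**2 + 3*1) - (-1 + (1/2)*(-4)) = (-270 + 1 + 3) - (-1 - 2) = -266 - 1*(-3) = -266 + 3 = -263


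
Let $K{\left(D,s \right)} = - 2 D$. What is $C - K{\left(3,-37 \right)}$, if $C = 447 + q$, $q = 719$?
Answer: $1172$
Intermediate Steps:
$C = 1166$ ($C = 447 + 719 = 1166$)
$C - K{\left(3,-37 \right)} = 1166 - \left(-2\right) 3 = 1166 - -6 = 1166 + 6 = 1172$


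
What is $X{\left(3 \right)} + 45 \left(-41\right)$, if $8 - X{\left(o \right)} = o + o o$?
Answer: $-1849$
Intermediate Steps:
$X{\left(o \right)} = 8 - o - o^{2}$ ($X{\left(o \right)} = 8 - \left(o + o o\right) = 8 - \left(o + o^{2}\right) = 8 - o - o^{2}$)
$X{\left(3 \right)} + 45 \left(-41\right) = \left(8 - 3 - 3^{2}\right) + 45 \left(-41\right) = \left(8 - 3 - 9\right) - 1845 = -4 - 1845 = -1849$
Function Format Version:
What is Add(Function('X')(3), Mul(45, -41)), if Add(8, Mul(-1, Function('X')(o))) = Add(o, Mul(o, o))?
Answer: -1849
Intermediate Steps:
Function('X')(o) = Add(8, Mul(-1, o), Mul(-1, Pow(o, 2))) (Function('X')(o) = Add(8, Mul(-1, Add(o, Mul(o, o)))) = Add(8, Mul(-1, Add(o, Pow(o, 2)))) = Add(8, Add(Mul(-1, o), Mul(-1, Pow(o, 2)))) = Add(8, Mul(-1, o), Mul(-1, Pow(o, 2))))
Add(Function('X')(3), Mul(45, -41)) = Add(Add(8, Mul(-1, 3), Mul(-1, Pow(3, 2))), Mul(45, -41)) = Add(Add(8, -3, Mul(-1, 9)), -1845) = Add(Add(8, -3, -9), -1845) = Add(-4, -1845) = -1849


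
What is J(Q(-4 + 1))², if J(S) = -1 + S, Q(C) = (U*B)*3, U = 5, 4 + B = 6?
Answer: 841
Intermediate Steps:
B = 2 (B = -4 + 6 = 2)
Q(C) = 30 (Q(C) = (5*2)*3 = 10*3 = 30)
J(Q(-4 + 1))² = (-1 + 30)² = 29² = 841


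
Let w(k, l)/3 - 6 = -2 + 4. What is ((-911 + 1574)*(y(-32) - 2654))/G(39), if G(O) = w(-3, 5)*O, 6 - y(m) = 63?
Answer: -46087/24 ≈ -1920.3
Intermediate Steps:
w(k, l) = 24 (w(k, l) = 18 + 3*(-2 + 4) = 18 + 3*2 = 18 + 6 = 24)
y(m) = -57 (y(m) = 6 - 1*63 = 6 - 63 = -57)
G(O) = 24*O
((-911 + 1574)*(y(-32) - 2654))/G(39) = ((-911 + 1574)*(-57 - 2654))/((24*39)) = (663*(-2711))/936 = -1797393*1/936 = -46087/24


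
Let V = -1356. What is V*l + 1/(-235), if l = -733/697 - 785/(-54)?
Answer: -26956677203/1474155 ≈ -18286.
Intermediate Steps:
l = 507563/37638 (l = -733*1/697 - 785*(-1/54) = -733/697 + 785/54 = 507563/37638 ≈ 13.485)
V*l + 1/(-235) = -1356*507563/37638 + 1/(-235) = -114709238/6273 - 1/235 = -26956677203/1474155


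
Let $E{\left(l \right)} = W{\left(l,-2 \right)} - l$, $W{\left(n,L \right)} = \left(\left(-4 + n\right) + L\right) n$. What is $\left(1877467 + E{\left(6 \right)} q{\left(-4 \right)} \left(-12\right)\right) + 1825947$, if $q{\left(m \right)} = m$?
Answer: $3703126$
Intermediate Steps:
$W{\left(n,L \right)} = n \left(-4 + L + n\right)$ ($W{\left(n,L \right)} = \left(-4 + L + n\right) n = n \left(-4 + L + n\right)$)
$E{\left(l \right)} = - l + l \left(-6 + l\right)$ ($E{\left(l \right)} = l \left(-4 - 2 + l\right) - l = l \left(-6 + l\right) - l = - l + l \left(-6 + l\right)$)
$\left(1877467 + E{\left(6 \right)} q{\left(-4 \right)} \left(-12\right)\right) + 1825947 = \left(1877467 + 6 \left(-7 + 6\right) \left(-4\right) \left(-12\right)\right) + 1825947 = \left(1877467 + 6 \left(-1\right) \left(-4\right) \left(-12\right)\right) + 1825947 = \left(1877467 + \left(-6\right) \left(-4\right) \left(-12\right)\right) + 1825947 = \left(1877467 + 24 \left(-12\right)\right) + 1825947 = \left(1877467 - 288\right) + 1825947 = 1877179 + 1825947 = 3703126$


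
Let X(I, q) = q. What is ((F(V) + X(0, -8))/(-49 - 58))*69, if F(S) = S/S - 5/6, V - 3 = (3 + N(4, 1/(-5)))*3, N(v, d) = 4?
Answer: 1081/214 ≈ 5.0514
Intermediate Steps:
V = 24 (V = 3 + (3 + 4)*3 = 3 + 7*3 = 3 + 21 = 24)
F(S) = ⅙ (F(S) = 1 - 5*⅙ = 1 - ⅚ = ⅙)
((F(V) + X(0, -8))/(-49 - 58))*69 = ((⅙ - 8)/(-49 - 58))*69 = -47/6/(-107)*69 = -47/6*(-1/107)*69 = (47/642)*69 = 1081/214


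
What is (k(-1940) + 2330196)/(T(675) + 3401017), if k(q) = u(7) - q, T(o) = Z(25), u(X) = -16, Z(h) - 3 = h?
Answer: 466424/680209 ≈ 0.68571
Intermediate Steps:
Z(h) = 3 + h
T(o) = 28 (T(o) = 3 + 25 = 28)
k(q) = -16 - q
(k(-1940) + 2330196)/(T(675) + 3401017) = ((-16 - 1*(-1940)) + 2330196)/(28 + 3401017) = ((-16 + 1940) + 2330196)/3401045 = (1924 + 2330196)*(1/3401045) = 2332120*(1/3401045) = 466424/680209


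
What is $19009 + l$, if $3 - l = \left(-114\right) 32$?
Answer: $22660$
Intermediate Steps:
$l = 3651$ ($l = 3 - \left(-114\right) 32 = 3 - -3648 = 3 + 3648 = 3651$)
$19009 + l = 19009 + 3651 = 22660$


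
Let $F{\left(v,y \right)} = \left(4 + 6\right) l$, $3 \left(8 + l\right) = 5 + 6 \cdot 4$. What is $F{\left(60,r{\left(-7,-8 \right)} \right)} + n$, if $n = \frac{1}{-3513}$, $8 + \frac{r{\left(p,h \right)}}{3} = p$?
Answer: $\frac{58549}{3513} \approx 16.666$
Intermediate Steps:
$r{\left(p,h \right)} = -24 + 3 p$
$l = \frac{5}{3}$ ($l = -8 + \frac{5 + 6 \cdot 4}{3} = -8 + \frac{5 + 24}{3} = -8 + \frac{1}{3} \cdot 29 = -8 + \frac{29}{3} = \frac{5}{3} \approx 1.6667$)
$F{\left(v,y \right)} = \frac{50}{3}$ ($F{\left(v,y \right)} = \left(4 + 6\right) \frac{5}{3} = 10 \cdot \frac{5}{3} = \frac{50}{3}$)
$n = - \frac{1}{3513} \approx -0.00028466$
$F{\left(60,r{\left(-7,-8 \right)} \right)} + n = \frac{50}{3} - \frac{1}{3513} = \frac{58549}{3513}$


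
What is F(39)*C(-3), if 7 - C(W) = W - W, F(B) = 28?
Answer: 196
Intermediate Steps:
C(W) = 7 (C(W) = 7 - (W - W) = 7 - 1*0 = 7 + 0 = 7)
F(39)*C(-3) = 28*7 = 196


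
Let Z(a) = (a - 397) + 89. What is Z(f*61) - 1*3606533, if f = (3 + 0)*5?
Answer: -3605926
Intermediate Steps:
f = 15 (f = 3*5 = 15)
Z(a) = -308 + a (Z(a) = (-397 + a) + 89 = -308 + a)
Z(f*61) - 1*3606533 = (-308 + 15*61) - 1*3606533 = (-308 + 915) - 3606533 = 607 - 3606533 = -3605926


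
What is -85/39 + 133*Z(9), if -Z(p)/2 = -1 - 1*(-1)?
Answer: -85/39 ≈ -2.1795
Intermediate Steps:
Z(p) = 0 (Z(p) = -2*(-1 - 1*(-1)) = -2*(-1 + 1) = -2*0 = 0)
-85/39 + 133*Z(9) = -85/39 + 133*0 = -85*1/39 + 0 = -85/39 + 0 = -85/39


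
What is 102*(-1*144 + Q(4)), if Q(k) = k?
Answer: -14280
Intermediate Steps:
102*(-1*144 + Q(4)) = 102*(-1*144 + 4) = 102*(-144 + 4) = 102*(-140) = -14280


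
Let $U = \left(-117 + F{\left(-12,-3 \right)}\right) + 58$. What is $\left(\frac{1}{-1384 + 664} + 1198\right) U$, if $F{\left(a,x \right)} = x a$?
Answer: $- \frac{19838857}{720} \approx -27554.0$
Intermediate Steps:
$F{\left(a,x \right)} = a x$
$U = -23$ ($U = \left(-117 - -36\right) + 58 = \left(-117 + 36\right) + 58 = -81 + 58 = -23$)
$\left(\frac{1}{-1384 + 664} + 1198\right) U = \left(\frac{1}{-1384 + 664} + 1198\right) \left(-23\right) = \left(\frac{1}{-720} + 1198\right) \left(-23\right) = \left(- \frac{1}{720} + 1198\right) \left(-23\right) = \frac{862559}{720} \left(-23\right) = - \frac{19838857}{720}$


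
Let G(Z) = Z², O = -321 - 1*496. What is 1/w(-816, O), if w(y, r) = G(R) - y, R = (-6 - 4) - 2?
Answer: 1/960 ≈ 0.0010417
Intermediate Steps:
O = -817 (O = -321 - 496 = -817)
R = -12 (R = -10 - 2 = -12)
w(y, r) = 144 - y (w(y, r) = (-12)² - y = 144 - y)
1/w(-816, O) = 1/(144 - 1*(-816)) = 1/(144 + 816) = 1/960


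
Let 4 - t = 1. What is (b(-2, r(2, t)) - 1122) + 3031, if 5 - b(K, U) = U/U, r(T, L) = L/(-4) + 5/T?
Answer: 1913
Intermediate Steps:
t = 3 (t = 4 - 1*1 = 4 - 1 = 3)
r(T, L) = 5/T - L/4 (r(T, L) = L*(-¼) + 5/T = -L/4 + 5/T = 5/T - L/4)
b(K, U) = 4 (b(K, U) = 5 - U/U = 5 - 1*1 = 5 - 1 = 4)
(b(-2, r(2, t)) - 1122) + 3031 = (4 - 1122) + 3031 = -1118 + 3031 = 1913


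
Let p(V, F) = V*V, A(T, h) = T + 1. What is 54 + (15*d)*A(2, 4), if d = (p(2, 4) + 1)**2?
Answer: 1179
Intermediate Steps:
A(T, h) = 1 + T
p(V, F) = V**2
d = 25 (d = (2**2 + 1)**2 = (4 + 1)**2 = 5**2 = 25)
54 + (15*d)*A(2, 4) = 54 + (15*25)*(1 + 2) = 54 + 375*3 = 54 + 1125 = 1179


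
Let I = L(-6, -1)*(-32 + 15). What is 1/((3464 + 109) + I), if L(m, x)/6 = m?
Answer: 1/4185 ≈ 0.00023895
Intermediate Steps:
L(m, x) = 6*m
I = 612 (I = (6*(-6))*(-32 + 15) = -36*(-17) = 612)
1/((3464 + 109) + I) = 1/((3464 + 109) + 612) = 1/(3573 + 612) = 1/4185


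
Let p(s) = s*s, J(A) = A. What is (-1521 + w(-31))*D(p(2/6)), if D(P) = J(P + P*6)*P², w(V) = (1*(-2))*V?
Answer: -10213/729 ≈ -14.010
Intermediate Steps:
w(V) = -2*V
p(s) = s²
D(P) = 7*P³ (D(P) = (P + P*6)*P² = (P + 6*P)*P² = (7*P)*P² = 7*P³)
(-1521 + w(-31))*D(p(2/6)) = (-1521 - 2*(-31))*(7*((2/6)²)³) = (-1521 + 62)*(7*((2*(⅙))²)³) = -10213*((⅓)²)³ = -10213*(⅑)³ = -10213/729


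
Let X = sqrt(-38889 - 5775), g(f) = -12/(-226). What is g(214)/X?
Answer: -I*sqrt(11166)/420586 ≈ -0.00025124*I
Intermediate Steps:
g(f) = 6/113 (g(f) = -12*(-1/226) = 6/113)
X = 2*I*sqrt(11166) (X = sqrt(-44664) = 2*I*sqrt(11166) ≈ 211.34*I)
g(214)/X = 6/(113*((2*I*sqrt(11166)))) = 6*(-I*sqrt(11166)/22332)/113 = -I*sqrt(11166)/420586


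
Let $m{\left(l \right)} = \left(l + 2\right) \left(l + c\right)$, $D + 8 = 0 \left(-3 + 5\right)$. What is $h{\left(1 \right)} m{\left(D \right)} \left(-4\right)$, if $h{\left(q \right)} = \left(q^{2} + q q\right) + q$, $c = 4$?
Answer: $-288$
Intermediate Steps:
$D = -8$ ($D = -8 + 0 \left(-3 + 5\right) = -8 + 0 \cdot 2 = -8 + 0 = -8$)
$h{\left(q \right)} = q + 2 q^{2}$ ($h{\left(q \right)} = \left(q^{2} + q^{2}\right) + q = 2 q^{2} + q = q + 2 q^{2}$)
$m{\left(l \right)} = \left(2 + l\right) \left(4 + l\right)$ ($m{\left(l \right)} = \left(l + 2\right) \left(l + 4\right) = \left(2 + l\right) \left(4 + l\right)$)
$h{\left(1 \right)} m{\left(D \right)} \left(-4\right) = 1 \left(1 + 2 \cdot 1\right) \left(8 + \left(-8\right)^{2} + 6 \left(-8\right)\right) \left(-4\right) = 1 \left(1 + 2\right) \left(8 + 64 - 48\right) \left(-4\right) = 1 \cdot 3 \cdot 24 \left(-4\right) = 3 \cdot 24 \left(-4\right) = 72 \left(-4\right) = -288$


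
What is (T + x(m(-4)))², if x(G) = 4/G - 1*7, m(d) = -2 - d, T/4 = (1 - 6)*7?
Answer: 21025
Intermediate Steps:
T = -140 (T = 4*((1 - 6)*7) = 4*(-5*7) = 4*(-35) = -140)
x(G) = -7 + 4/G (x(G) = 4/G - 7 = -7 + 4/G)
(T + x(m(-4)))² = (-140 + (-7 + 4/(-2 - 1*(-4))))² = (-140 + (-7 + 4/(-2 + 4)))² = (-140 + (-7 + 4/2))² = (-140 + (-7 + 4*(½)))² = (-140 + (-7 + 2))² = (-140 - 5)² = (-145)² = 21025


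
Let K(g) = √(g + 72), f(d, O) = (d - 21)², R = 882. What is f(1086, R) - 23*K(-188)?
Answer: 1134225 - 46*I*√29 ≈ 1.1342e+6 - 247.72*I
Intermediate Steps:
f(d, O) = (-21 + d)²
K(g) = √(72 + g)
f(1086, R) - 23*K(-188) = (-21 + 1086)² - 23*√(72 - 188) = 1065² - 46*I*√29 = 1134225 - 46*I*√29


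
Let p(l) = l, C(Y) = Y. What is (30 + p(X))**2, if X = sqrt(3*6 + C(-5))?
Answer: (30 + sqrt(13))**2 ≈ 1129.3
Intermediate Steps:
X = sqrt(13) (X = sqrt(3*6 - 5) = sqrt(18 - 5) = sqrt(13) ≈ 3.6056)
(30 + p(X))**2 = (30 + sqrt(13))**2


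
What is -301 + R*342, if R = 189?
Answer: 64337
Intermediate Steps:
-301 + R*342 = -301 + 189*342 = -301 + 64638 = 64337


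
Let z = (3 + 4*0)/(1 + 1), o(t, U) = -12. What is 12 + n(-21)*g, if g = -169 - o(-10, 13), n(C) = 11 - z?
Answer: -2959/2 ≈ -1479.5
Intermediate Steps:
z = 3/2 (z = (3 + 0)/2 = 3*(½) = 3/2 ≈ 1.5000)
n(C) = 19/2 (n(C) = 11 - 1*3/2 = 11 - 3/2 = 19/2)
g = -157 (g = -169 - 1*(-12) = -169 + 12 = -157)
12 + n(-21)*g = 12 + (19/2)*(-157) = 12 - 2983/2 = -2959/2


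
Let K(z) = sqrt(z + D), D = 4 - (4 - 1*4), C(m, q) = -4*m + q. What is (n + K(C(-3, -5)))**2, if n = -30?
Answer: (30 - sqrt(11))**2 ≈ 712.00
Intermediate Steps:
C(m, q) = q - 4*m
D = 4 (D = 4 - (4 - 4) = 4 - 1*0 = 4 + 0 = 4)
K(z) = sqrt(4 + z) (K(z) = sqrt(z + 4) = sqrt(4 + z))
(n + K(C(-3, -5)))**2 = (-30 + sqrt(4 + (-5 - 4*(-3))))**2 = (-30 + sqrt(4 + (-5 + 12)))**2 = (-30 + sqrt(4 + 7))**2 = (-30 + sqrt(11))**2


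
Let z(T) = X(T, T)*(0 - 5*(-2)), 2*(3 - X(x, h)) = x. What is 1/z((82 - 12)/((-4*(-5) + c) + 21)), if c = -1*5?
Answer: 18/365 ≈ 0.049315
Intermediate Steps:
X(x, h) = 3 - x/2
c = -5
z(T) = 30 - 5*T (z(T) = (3 - T/2)*(0 - 5*(-2)) = (3 - T/2)*(0 + 10) = (3 - T/2)*10 = 30 - 5*T)
1/z((82 - 12)/((-4*(-5) + c) + 21)) = 1/(30 - 5*(82 - 12)/((-4*(-5) - 5) + 21)) = 1/(30 - 350/((20 - 5) + 21)) = 1/(30 - 350/(15 + 21)) = 1/(30 - 350/36) = 1/(30 - 5*35/18) = 1/(30 - 175/18) = 1/(365/18) = 18/365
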